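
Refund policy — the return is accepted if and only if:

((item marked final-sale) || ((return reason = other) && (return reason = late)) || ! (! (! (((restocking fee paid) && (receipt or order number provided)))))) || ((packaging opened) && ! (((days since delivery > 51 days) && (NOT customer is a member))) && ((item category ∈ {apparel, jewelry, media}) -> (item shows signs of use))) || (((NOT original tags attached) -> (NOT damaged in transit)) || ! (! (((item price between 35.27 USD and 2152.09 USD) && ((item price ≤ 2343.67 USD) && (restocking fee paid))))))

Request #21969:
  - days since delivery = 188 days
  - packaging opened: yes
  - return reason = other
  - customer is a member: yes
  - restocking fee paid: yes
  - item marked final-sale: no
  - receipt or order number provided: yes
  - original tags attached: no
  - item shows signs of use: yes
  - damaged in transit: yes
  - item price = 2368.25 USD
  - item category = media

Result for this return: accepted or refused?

Atomic conditions:
  item marked final-sale: no → false
  return reason = other: other == other is true
  return reason = late: other == late is false
  restocking fee paid: yes → true
  receipt or order number provided: yes → true
  packaging opened: yes → true
  days since delivery > 51 days: 188 > 51 is true
  NOT customer is a member: yes → false
  item category ∈ {apparel, jewelry, media}: media is in the set → true
  item shows signs of use: yes → true
  NOT original tags attached: no → true
  NOT damaged in transit: yes → false
  item price between 35.27 USD and 2152.09 USD: 2368.25 in [35.27, 2152.09] is false
  item price ≤ 2343.67 USD: 2368.25 ≤ 2343.67 is false
Combine:
[1.2] true AND false = false
[1.3.1.1.1] true AND true = true
[1.3.1.1] NOT true = false
[1.3.1] NOT false = true
[1.3] NOT true = false
[1] false OR false OR false = false
[2.2.1] true AND false = false
[2.2] NOT false = true
[2.3] true → true = true
[2] true AND true AND true = true
[3.1] true → false = false
[3.2.1.1.2] false AND true = false
[3.2.1.1] false AND false = false
[3.2.1] NOT false = true
[3.2] NOT true = false
[3] false OR false = false
[root] false OR true OR false = true
Overall: true → accepted

Accepted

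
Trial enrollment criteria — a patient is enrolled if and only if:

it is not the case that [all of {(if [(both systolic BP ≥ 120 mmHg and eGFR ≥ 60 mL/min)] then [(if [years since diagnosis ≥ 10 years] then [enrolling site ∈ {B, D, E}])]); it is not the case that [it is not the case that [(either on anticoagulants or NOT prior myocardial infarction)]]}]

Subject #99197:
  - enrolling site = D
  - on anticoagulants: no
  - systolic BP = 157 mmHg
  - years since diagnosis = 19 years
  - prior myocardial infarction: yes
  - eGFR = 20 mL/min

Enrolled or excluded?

Atomic conditions:
  systolic BP ≥ 120 mmHg: 157 ≥ 120 is true
  eGFR ≥ 60 mL/min: 20 ≥ 60 is false
  years since diagnosis ≥ 10 years: 19 ≥ 10 is true
  enrolling site ∈ {B, D, E}: D is in the set → true
  on anticoagulants: no → false
  NOT prior myocardial infarction: yes → false
Combine:
[1.1.1] true AND false = false
[1.1.2] true → true = true
[1.1] false → true (antecedent false ⇒ implication holds) = true
[1.2.1.1] false OR false = false
[1.2.1] NOT false = true
[1.2] NOT true = false
[1] true AND false = false
[root] NOT false = true
Overall: true → enrolled

Enrolled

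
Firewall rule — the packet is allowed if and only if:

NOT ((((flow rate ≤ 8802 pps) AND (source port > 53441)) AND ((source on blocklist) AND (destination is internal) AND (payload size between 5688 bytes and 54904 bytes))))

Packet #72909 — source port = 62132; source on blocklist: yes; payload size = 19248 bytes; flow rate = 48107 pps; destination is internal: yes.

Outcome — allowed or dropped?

Atomic conditions:
  flow rate ≤ 8802 pps: 48107 ≤ 8802 is false
  source port > 53441: 62132 > 53441 is true
  source on blocklist: yes → true
  destination is internal: yes → true
  payload size between 5688 bytes and 54904 bytes: 19248 in [5688, 54904] is true
Combine:
[1.1] false AND true = false
[1.2] true AND true AND true = true
[1] false AND true = false
[root] NOT false = true
Overall: true → allowed

Allowed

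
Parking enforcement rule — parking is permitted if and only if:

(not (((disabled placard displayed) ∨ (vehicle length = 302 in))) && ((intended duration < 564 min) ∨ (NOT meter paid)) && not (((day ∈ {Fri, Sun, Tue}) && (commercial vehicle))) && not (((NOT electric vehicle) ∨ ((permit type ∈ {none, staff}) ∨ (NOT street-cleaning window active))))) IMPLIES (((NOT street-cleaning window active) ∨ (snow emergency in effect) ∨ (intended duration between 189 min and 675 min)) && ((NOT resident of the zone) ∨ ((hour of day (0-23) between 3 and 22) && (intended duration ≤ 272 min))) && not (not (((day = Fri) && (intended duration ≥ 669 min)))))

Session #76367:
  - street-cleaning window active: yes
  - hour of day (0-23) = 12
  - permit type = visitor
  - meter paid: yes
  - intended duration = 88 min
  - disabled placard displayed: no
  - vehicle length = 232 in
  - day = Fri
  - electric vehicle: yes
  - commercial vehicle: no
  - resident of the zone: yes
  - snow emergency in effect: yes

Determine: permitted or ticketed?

Atomic conditions:
  disabled placard displayed: no → false
  vehicle length = 302 in: 232 == 302 is false
  intended duration < 564 min: 88 < 564 is true
  NOT meter paid: yes → false
  day ∈ {Fri, Sun, Tue}: Fri is in the set → true
  commercial vehicle: no → false
  NOT electric vehicle: yes → false
  permit type ∈ {none, staff}: visitor is not in the set → false
  NOT street-cleaning window active: yes → false
  snow emergency in effect: yes → true
  intended duration between 189 min and 675 min: 88 in [189, 675] is false
  NOT resident of the zone: yes → false
  hour of day (0-23) between 3 and 22: 12 in [3, 22] is true
  intended duration ≤ 272 min: 88 ≤ 272 is true
  day = Fri: Fri == Fri is true
  intended duration ≥ 669 min: 88 ≥ 669 is false
Combine:
[1.1.1] false OR false = false
[1.1] NOT false = true
[1.2] true OR false = true
[1.3.1] true AND false = false
[1.3] NOT false = true
[1.4.1.2] false OR false = false
[1.4.1] false OR false = false
[1.4] NOT false = true
[1] true AND true AND true AND true = true
[2.1] false OR true OR false = true
[2.2.2] true AND true = true
[2.2] false OR true = true
[2.3.1.1] true AND false = false
[2.3.1] NOT false = true
[2.3] NOT true = false
[2] true AND true AND false = false
[root] true → false = false
Overall: false → ticketed

Ticketed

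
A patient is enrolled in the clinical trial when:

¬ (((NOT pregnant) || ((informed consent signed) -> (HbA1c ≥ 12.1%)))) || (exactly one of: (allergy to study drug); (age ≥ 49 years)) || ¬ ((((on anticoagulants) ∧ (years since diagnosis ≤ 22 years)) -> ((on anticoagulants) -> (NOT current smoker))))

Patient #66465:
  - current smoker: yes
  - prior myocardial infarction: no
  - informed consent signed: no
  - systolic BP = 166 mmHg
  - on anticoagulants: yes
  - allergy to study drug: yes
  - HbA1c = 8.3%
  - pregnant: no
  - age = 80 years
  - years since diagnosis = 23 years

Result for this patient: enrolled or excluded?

Excluded

Atomic conditions:
  NOT pregnant: no → true
  informed consent signed: no → false
  HbA1c ≥ 12.1%: 8.3 ≥ 12.1 is false
  allergy to study drug: yes → true
  age ≥ 49 years: 80 ≥ 49 is true
  on anticoagulants: yes → true
  years since diagnosis ≤ 22 years: 23 ≤ 22 is false
  NOT current smoker: yes → false
Combine:
[1.1.2] false → false (antecedent false ⇒ implication holds) = true
[1.1] true OR true = true
[1] NOT true = false
[2] exactly-one(true, true) = false
[3.1.1] true AND false = false
[3.1.2] true → false = false
[3.1] false → false (antecedent false ⇒ implication holds) = true
[3] NOT true = false
[root] false OR false OR false = false
Overall: false → excluded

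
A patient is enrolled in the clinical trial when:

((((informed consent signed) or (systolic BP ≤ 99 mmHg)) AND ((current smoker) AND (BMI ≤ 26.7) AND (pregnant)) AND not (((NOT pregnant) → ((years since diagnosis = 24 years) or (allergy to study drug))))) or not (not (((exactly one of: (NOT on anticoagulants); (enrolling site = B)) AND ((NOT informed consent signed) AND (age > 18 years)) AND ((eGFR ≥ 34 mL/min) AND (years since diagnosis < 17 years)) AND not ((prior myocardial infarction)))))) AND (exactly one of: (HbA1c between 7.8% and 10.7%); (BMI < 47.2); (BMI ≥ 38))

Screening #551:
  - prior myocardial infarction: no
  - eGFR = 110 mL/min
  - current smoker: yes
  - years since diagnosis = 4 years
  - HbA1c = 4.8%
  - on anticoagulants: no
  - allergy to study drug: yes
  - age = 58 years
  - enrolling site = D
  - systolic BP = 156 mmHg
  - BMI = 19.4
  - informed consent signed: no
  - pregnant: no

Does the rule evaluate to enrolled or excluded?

Atomic conditions:
  informed consent signed: no → false
  systolic BP ≤ 99 mmHg: 156 ≤ 99 is false
  current smoker: yes → true
  BMI ≤ 26.7: 19.4 ≤ 26.7 is true
  pregnant: no → false
  NOT pregnant: no → true
  years since diagnosis = 24 years: 4 == 24 is false
  allergy to study drug: yes → true
  NOT on anticoagulants: no → true
  enrolling site = B: D == B is false
  NOT informed consent signed: no → true
  age > 18 years: 58 > 18 is true
  eGFR ≥ 34 mL/min: 110 ≥ 34 is true
  years since diagnosis < 17 years: 4 < 17 is true
  prior myocardial infarction: no → false
  HbA1c between 7.8% and 10.7%: 4.8 in [7.8, 10.7] is false
  BMI < 47.2: 19.4 < 47.2 is true
  BMI ≥ 38: 19.4 ≥ 38 is false
Combine:
[1.1.1] false OR false = false
[1.1.2] true AND true AND false = false
[1.1.3.1.2] false OR true = true
[1.1.3.1] true → true = true
[1.1.3] NOT true = false
[1.1] false AND false AND false = false
[1.2.1.1.1] exactly-one(true, false) = true
[1.2.1.1.2] true AND true = true
[1.2.1.1.3] true AND true = true
[1.2.1.1.4] NOT false = true
[1.2.1.1] true AND true AND true AND true = true
[1.2.1] NOT true = false
[1.2] NOT false = true
[1] false OR true = true
[2] exactly-one(false, true, false) = true
[root] true AND true = true
Overall: true → enrolled

Enrolled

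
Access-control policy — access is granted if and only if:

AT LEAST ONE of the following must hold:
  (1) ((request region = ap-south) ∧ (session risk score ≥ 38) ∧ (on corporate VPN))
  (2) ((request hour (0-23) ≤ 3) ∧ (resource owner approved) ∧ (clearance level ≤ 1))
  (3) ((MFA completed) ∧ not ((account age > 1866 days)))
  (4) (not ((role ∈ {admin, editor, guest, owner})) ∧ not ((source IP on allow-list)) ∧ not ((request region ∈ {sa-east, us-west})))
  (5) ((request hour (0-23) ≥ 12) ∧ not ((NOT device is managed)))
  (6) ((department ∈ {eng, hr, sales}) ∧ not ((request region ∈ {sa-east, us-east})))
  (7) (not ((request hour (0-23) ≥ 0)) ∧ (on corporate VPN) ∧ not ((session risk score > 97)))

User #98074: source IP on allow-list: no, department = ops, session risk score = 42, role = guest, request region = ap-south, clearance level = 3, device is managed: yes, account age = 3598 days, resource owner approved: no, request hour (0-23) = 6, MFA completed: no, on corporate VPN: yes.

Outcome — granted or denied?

Granted

Atomic conditions:
  request region = ap-south: ap-south == ap-south is true
  session risk score ≥ 38: 42 ≥ 38 is true
  on corporate VPN: yes → true
  request hour (0-23) ≤ 3: 6 ≤ 3 is false
  resource owner approved: no → false
  clearance level ≤ 1: 3 ≤ 1 is false
  MFA completed: no → false
  account age > 1866 days: 3598 > 1866 is true
  role ∈ {admin, editor, guest, owner}: guest is in the set → true
  source IP on allow-list: no → false
  request region ∈ {sa-east, us-west}: ap-south is not in the set → false
  request hour (0-23) ≥ 12: 6 ≥ 12 is false
  NOT device is managed: yes → false
  department ∈ {eng, hr, sales}: ops is not in the set → false
  request region ∈ {sa-east, us-east}: ap-south is not in the set → false
  request hour (0-23) ≥ 0: 6 ≥ 0 is true
  session risk score > 97: 42 > 97 is false
Combine:
[1] true AND true AND true = true
[2] false AND false AND false = false
[3.2] NOT true = false
[3] false AND false = false
[4.1] NOT true = false
[4.2] NOT false = true
[4.3] NOT false = true
[4] false AND true AND true = false
[5.2] NOT false = true
[5] false AND true = false
[6.2] NOT false = true
[6] false AND true = false
[7.1] NOT true = false
[7.3] NOT false = true
[7] false AND true AND true = false
[root] true OR false OR false OR false OR false OR false OR false = true
Overall: true → granted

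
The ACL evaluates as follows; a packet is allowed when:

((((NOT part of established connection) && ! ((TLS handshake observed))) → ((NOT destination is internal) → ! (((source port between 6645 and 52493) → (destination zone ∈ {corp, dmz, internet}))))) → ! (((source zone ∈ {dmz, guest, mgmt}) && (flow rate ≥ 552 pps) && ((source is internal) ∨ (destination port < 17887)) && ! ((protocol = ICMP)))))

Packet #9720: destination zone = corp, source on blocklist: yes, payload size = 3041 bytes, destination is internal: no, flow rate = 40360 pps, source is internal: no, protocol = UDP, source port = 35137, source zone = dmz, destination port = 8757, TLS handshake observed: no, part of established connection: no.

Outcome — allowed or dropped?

Allowed

Atomic conditions:
  NOT part of established connection: no → true
  TLS handshake observed: no → false
  NOT destination is internal: no → true
  source port between 6645 and 52493: 35137 in [6645, 52493] is true
  destination zone ∈ {corp, dmz, internet}: corp is in the set → true
  source zone ∈ {dmz, guest, mgmt}: dmz is in the set → true
  flow rate ≥ 552 pps: 40360 ≥ 552 is true
  source is internal: no → false
  destination port < 17887: 8757 < 17887 is true
  protocol = ICMP: UDP == ICMP is false
Combine:
[1.1.2] NOT false = true
[1.1] true AND true = true
[1.2.2.1] true → true = true
[1.2.2] NOT true = false
[1.2] true → false = false
[1] true → false = false
[2.1.3] false OR true = true
[2.1.4] NOT false = true
[2.1] true AND true AND true AND true = true
[2] NOT true = false
[root] false → false (antecedent false ⇒ implication holds) = true
Overall: true → allowed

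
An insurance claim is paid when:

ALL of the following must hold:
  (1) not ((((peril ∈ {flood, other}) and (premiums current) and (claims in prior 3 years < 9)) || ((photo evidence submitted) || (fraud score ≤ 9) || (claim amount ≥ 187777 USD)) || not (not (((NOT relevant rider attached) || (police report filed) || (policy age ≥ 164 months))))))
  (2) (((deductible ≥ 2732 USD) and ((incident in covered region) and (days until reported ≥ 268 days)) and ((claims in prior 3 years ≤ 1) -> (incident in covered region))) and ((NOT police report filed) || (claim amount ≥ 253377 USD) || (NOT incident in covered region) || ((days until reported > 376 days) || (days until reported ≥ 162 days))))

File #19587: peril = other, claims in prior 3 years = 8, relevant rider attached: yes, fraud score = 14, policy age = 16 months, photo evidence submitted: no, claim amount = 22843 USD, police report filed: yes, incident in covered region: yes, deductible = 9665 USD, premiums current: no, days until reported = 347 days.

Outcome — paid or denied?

Atomic conditions:
  peril ∈ {flood, other}: other is in the set → true
  premiums current: no → false
  claims in prior 3 years < 9: 8 < 9 is true
  photo evidence submitted: no → false
  fraud score ≤ 9: 14 ≤ 9 is false
  claim amount ≥ 187777 USD: 22843 ≥ 187777 is false
  NOT relevant rider attached: yes → false
  police report filed: yes → true
  policy age ≥ 164 months: 16 ≥ 164 is false
  deductible ≥ 2732 USD: 9665 ≥ 2732 is true
  incident in covered region: yes → true
  days until reported ≥ 268 days: 347 ≥ 268 is true
  claims in prior 3 years ≤ 1: 8 ≤ 1 is false
  NOT police report filed: yes → false
  claim amount ≥ 253377 USD: 22843 ≥ 253377 is false
  NOT incident in covered region: yes → false
  days until reported > 376 days: 347 > 376 is false
  days until reported ≥ 162 days: 347 ≥ 162 is true
Combine:
[1.1.1] true AND false AND true = false
[1.1.2] false OR false OR false = false
[1.1.3.1.1] false OR true OR false = true
[1.1.3.1] NOT true = false
[1.1.3] NOT false = true
[1.1] false OR false OR true = true
[1] NOT true = false
[2.1.2] true AND true = true
[2.1.3] false → true (antecedent false ⇒ implication holds) = true
[2.1] true AND true AND true = true
[2.2.4] false OR true = true
[2.2] false OR false OR false OR true = true
[2] true AND true = true
[root] false AND true = false
Overall: false → denied

Denied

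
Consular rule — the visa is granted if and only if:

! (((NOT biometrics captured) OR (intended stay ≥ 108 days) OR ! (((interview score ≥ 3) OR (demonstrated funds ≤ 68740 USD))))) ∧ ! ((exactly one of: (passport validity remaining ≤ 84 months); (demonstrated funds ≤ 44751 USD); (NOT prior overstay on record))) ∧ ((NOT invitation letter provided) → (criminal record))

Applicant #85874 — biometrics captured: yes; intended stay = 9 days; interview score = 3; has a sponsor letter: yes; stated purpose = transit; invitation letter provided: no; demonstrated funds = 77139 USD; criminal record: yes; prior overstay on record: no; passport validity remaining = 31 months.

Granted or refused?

Atomic conditions:
  NOT biometrics captured: yes → false
  intended stay ≥ 108 days: 9 ≥ 108 is false
  interview score ≥ 3: 3 ≥ 3 is true
  demonstrated funds ≤ 68740 USD: 77139 ≤ 68740 is false
  passport validity remaining ≤ 84 months: 31 ≤ 84 is true
  demonstrated funds ≤ 44751 USD: 77139 ≤ 44751 is false
  NOT prior overstay on record: no → true
  NOT invitation letter provided: no → true
  criminal record: yes → true
Combine:
[1.1.3.1] true OR false = true
[1.1.3] NOT true = false
[1.1] false OR false OR false = false
[1] NOT false = true
[2.1] exactly-one(true, false, true) = false
[2] NOT false = true
[3] true → true = true
[root] true AND true AND true = true
Overall: true → granted

Granted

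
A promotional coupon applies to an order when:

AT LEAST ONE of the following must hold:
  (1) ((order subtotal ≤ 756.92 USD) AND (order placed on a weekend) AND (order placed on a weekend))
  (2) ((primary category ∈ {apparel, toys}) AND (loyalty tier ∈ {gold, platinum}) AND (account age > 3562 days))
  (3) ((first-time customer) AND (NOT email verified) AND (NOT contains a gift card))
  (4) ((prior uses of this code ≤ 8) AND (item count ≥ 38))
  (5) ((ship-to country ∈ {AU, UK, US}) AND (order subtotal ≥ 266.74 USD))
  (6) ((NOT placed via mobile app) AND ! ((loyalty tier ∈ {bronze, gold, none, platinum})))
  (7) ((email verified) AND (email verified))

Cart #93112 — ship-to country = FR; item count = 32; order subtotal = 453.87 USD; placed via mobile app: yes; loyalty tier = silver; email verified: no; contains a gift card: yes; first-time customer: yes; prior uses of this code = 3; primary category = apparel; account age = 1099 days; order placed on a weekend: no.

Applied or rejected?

Rejected

Atomic conditions:
  order subtotal ≤ 756.92 USD: 453.87 ≤ 756.92 is true
  order placed on a weekend: no → false
  primary category ∈ {apparel, toys}: apparel is in the set → true
  loyalty tier ∈ {gold, platinum}: silver is not in the set → false
  account age > 3562 days: 1099 > 3562 is false
  first-time customer: yes → true
  NOT email verified: no → true
  NOT contains a gift card: yes → false
  prior uses of this code ≤ 8: 3 ≤ 8 is true
  item count ≥ 38: 32 ≥ 38 is false
  ship-to country ∈ {AU, UK, US}: FR is not in the set → false
  order subtotal ≥ 266.74 USD: 453.87 ≥ 266.74 is true
  NOT placed via mobile app: yes → false
  loyalty tier ∈ {bronze, gold, none, platinum}: silver is not in the set → false
  email verified: no → false
Combine:
[1] true AND false AND false = false
[2] true AND false AND false = false
[3] true AND true AND false = false
[4] true AND false = false
[5] false AND true = false
[6.2] NOT false = true
[6] false AND true = false
[7] false AND false = false
[root] false OR false OR false OR false OR false OR false OR false = false
Overall: false → rejected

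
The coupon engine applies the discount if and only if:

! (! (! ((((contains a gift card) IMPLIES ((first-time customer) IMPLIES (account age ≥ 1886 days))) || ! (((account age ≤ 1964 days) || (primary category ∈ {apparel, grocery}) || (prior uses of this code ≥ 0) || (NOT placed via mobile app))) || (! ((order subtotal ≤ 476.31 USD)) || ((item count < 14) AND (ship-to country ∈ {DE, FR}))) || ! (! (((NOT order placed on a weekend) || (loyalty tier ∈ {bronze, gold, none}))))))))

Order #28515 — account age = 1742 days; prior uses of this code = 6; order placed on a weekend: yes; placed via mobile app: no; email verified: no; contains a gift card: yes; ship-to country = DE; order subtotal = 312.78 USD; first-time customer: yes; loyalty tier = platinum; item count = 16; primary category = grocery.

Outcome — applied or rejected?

Applied

Atomic conditions:
  contains a gift card: yes → true
  first-time customer: yes → true
  account age ≥ 1886 days: 1742 ≥ 1886 is false
  account age ≤ 1964 days: 1742 ≤ 1964 is true
  primary category ∈ {apparel, grocery}: grocery is in the set → true
  prior uses of this code ≥ 0: 6 ≥ 0 is true
  NOT placed via mobile app: no → true
  order subtotal ≤ 476.31 USD: 312.78 ≤ 476.31 is true
  item count < 14: 16 < 14 is false
  ship-to country ∈ {DE, FR}: DE is in the set → true
  NOT order placed on a weekend: yes → false
  loyalty tier ∈ {bronze, gold, none}: platinum is not in the set → false
Combine:
[1.1.1.1.2] true → false = false
[1.1.1.1] true → false = false
[1.1.1.2.1] true OR true OR true OR true = true
[1.1.1.2] NOT true = false
[1.1.1.3.1] NOT true = false
[1.1.1.3.2] false AND true = false
[1.1.1.3] false OR false = false
[1.1.1.4.1.1] false OR false = false
[1.1.1.4.1] NOT false = true
[1.1.1.4] NOT true = false
[1.1.1] false OR false OR false OR false = false
[1.1] NOT false = true
[1] NOT true = false
[root] NOT false = true
Overall: true → applied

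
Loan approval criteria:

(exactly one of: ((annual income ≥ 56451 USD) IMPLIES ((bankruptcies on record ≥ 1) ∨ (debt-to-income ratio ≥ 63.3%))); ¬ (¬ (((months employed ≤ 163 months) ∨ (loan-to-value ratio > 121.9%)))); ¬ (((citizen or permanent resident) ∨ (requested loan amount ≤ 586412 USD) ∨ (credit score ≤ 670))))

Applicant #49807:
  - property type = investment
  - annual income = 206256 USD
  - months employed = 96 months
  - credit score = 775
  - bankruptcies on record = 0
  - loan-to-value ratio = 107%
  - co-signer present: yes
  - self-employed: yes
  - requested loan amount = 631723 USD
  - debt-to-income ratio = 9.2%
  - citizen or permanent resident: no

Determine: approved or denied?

Denied

Atomic conditions:
  annual income ≥ 56451 USD: 206256 ≥ 56451 is true
  bankruptcies on record ≥ 1: 0 ≥ 1 is false
  debt-to-income ratio ≥ 63.3%: 9.2 ≥ 63.3 is false
  months employed ≤ 163 months: 96 ≤ 163 is true
  loan-to-value ratio > 121.9%: 107 > 121.9 is false
  citizen or permanent resident: no → false
  requested loan amount ≤ 586412 USD: 631723 ≤ 586412 is false
  credit score ≤ 670: 775 ≤ 670 is false
Combine:
[1.2] false OR false = false
[1] true → false = false
[2.1.1] true OR false = true
[2.1] NOT true = false
[2] NOT false = true
[3.1] false OR false OR false = false
[3] NOT false = true
[root] exactly-one(false, true, true) = false
Overall: false → denied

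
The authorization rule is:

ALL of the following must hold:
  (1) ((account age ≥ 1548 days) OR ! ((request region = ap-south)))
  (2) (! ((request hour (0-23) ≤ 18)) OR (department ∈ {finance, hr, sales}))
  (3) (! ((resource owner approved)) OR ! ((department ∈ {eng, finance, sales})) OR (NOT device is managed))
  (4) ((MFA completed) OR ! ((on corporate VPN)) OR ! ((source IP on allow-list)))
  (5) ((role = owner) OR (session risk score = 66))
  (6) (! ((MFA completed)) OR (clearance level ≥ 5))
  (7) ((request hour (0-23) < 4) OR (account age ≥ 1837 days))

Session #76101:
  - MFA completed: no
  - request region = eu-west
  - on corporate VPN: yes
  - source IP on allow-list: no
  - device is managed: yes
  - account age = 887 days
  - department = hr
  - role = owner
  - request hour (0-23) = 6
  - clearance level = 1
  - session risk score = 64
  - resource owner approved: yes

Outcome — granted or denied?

Atomic conditions:
  account age ≥ 1548 days: 887 ≥ 1548 is false
  request region = ap-south: eu-west == ap-south is false
  request hour (0-23) ≤ 18: 6 ≤ 18 is true
  department ∈ {finance, hr, sales}: hr is in the set → true
  resource owner approved: yes → true
  department ∈ {eng, finance, sales}: hr is not in the set → false
  NOT device is managed: yes → false
  MFA completed: no → false
  on corporate VPN: yes → true
  source IP on allow-list: no → false
  role = owner: owner == owner is true
  session risk score = 66: 64 == 66 is false
  clearance level ≥ 5: 1 ≥ 5 is false
  request hour (0-23) < 4: 6 < 4 is false
  account age ≥ 1837 days: 887 ≥ 1837 is false
Combine:
[1.2] NOT false = true
[1] false OR true = true
[2.1] NOT true = false
[2] false OR true = true
[3.1] NOT true = false
[3.2] NOT false = true
[3] false OR true OR false = true
[4.2] NOT true = false
[4.3] NOT false = true
[4] false OR false OR true = true
[5] true OR false = true
[6.1] NOT false = true
[6] true OR false = true
[7] false OR false = false
[root] true AND true AND true AND true AND true AND true AND false = false
Overall: false → denied

Denied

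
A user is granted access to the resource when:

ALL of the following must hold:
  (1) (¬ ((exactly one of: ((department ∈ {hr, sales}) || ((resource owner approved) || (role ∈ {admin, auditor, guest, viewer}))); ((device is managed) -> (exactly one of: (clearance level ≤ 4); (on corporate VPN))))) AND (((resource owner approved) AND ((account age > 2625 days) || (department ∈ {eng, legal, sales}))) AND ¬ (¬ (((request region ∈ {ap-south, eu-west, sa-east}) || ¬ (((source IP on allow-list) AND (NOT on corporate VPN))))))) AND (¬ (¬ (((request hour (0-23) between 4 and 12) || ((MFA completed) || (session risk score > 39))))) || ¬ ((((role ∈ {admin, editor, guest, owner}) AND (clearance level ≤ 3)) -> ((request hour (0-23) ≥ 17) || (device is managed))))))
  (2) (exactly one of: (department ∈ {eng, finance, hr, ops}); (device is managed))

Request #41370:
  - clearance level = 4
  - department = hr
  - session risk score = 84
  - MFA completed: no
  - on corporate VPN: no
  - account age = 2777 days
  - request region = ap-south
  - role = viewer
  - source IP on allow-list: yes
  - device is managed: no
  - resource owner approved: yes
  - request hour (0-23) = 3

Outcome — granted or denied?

Granted

Atomic conditions:
  department ∈ {hr, sales}: hr is in the set → true
  resource owner approved: yes → true
  role ∈ {admin, auditor, guest, viewer}: viewer is in the set → true
  device is managed: no → false
  clearance level ≤ 4: 4 ≤ 4 is true
  on corporate VPN: no → false
  account age > 2625 days: 2777 > 2625 is true
  department ∈ {eng, legal, sales}: hr is not in the set → false
  request region ∈ {ap-south, eu-west, sa-east}: ap-south is in the set → true
  source IP on allow-list: yes → true
  NOT on corporate VPN: no → true
  request hour (0-23) between 4 and 12: 3 in [4, 12] is false
  MFA completed: no → false
  session risk score > 39: 84 > 39 is true
  role ∈ {admin, editor, guest, owner}: viewer is not in the set → false
  clearance level ≤ 3: 4 ≤ 3 is false
  request hour (0-23) ≥ 17: 3 ≥ 17 is false
  department ∈ {eng, finance, hr, ops}: hr is in the set → true
Combine:
[1.1.1.1.2] true OR true = true
[1.1.1.1] true OR true = true
[1.1.1.2.2] exactly-one(true, false) = true
[1.1.1.2] false → true (antecedent false ⇒ implication holds) = true
[1.1.1] exactly-one(true, true) = false
[1.1] NOT false = true
[1.2.1.2] true OR false = true
[1.2.1] true AND true = true
[1.2.2.1.1.2.1] true AND true = true
[1.2.2.1.1.2] NOT true = false
[1.2.2.1.1] true OR false = true
[1.2.2.1] NOT true = false
[1.2.2] NOT false = true
[1.2] true AND true = true
[1.3.1.1.1.2] false OR true = true
[1.3.1.1.1] false OR true = true
[1.3.1.1] NOT true = false
[1.3.1] NOT false = true
[1.3.2.1.1] false AND false = false
[1.3.2.1.2] false OR false = false
[1.3.2.1] false → false (antecedent false ⇒ implication holds) = true
[1.3.2] NOT true = false
[1.3] true OR false = true
[1] true AND true AND true = true
[2] exactly-one(true, false) = true
[root] true AND true = true
Overall: true → granted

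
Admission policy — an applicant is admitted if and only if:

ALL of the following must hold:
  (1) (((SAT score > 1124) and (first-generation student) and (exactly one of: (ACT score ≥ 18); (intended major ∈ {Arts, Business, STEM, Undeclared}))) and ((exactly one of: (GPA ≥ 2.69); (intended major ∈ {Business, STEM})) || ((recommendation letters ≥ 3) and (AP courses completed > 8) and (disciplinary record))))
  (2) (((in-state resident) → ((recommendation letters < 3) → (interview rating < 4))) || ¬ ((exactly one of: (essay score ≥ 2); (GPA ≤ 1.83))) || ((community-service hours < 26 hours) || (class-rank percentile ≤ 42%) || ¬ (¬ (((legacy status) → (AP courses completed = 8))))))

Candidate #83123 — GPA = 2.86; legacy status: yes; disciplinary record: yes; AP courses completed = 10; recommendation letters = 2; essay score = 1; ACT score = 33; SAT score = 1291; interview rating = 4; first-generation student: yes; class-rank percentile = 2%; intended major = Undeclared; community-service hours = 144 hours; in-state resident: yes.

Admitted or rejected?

Rejected

Atomic conditions:
  SAT score > 1124: 1291 > 1124 is true
  first-generation student: yes → true
  ACT score ≥ 18: 33 ≥ 18 is true
  intended major ∈ {Arts, Business, STEM, Undeclared}: Undeclared is in the set → true
  GPA ≥ 2.69: 2.86 ≥ 2.69 is true
  intended major ∈ {Business, STEM}: Undeclared is not in the set → false
  recommendation letters ≥ 3: 2 ≥ 3 is false
  AP courses completed > 8: 10 > 8 is true
  disciplinary record: yes → true
  in-state resident: yes → true
  recommendation letters < 3: 2 < 3 is true
  interview rating < 4: 4 < 4 is false
  essay score ≥ 2: 1 ≥ 2 is false
  GPA ≤ 1.83: 2.86 ≤ 1.83 is false
  community-service hours < 26 hours: 144 < 26 is false
  class-rank percentile ≤ 42%: 2 ≤ 42 is true
  legacy status: yes → true
  AP courses completed = 8: 10 == 8 is false
Combine:
[1.1.3] exactly-one(true, true) = false
[1.1] true AND true AND false = false
[1.2.1] exactly-one(true, false) = true
[1.2.2] false AND true AND true = false
[1.2] true OR false = true
[1] false AND true = false
[2.1.2] true → false = false
[2.1] true → false = false
[2.2.1] exactly-one(false, false) = false
[2.2] NOT false = true
[2.3.3.1.1] true → false = false
[2.3.3.1] NOT false = true
[2.3.3] NOT true = false
[2.3] false OR true OR false = true
[2] false OR true OR true = true
[root] false AND true = false
Overall: false → rejected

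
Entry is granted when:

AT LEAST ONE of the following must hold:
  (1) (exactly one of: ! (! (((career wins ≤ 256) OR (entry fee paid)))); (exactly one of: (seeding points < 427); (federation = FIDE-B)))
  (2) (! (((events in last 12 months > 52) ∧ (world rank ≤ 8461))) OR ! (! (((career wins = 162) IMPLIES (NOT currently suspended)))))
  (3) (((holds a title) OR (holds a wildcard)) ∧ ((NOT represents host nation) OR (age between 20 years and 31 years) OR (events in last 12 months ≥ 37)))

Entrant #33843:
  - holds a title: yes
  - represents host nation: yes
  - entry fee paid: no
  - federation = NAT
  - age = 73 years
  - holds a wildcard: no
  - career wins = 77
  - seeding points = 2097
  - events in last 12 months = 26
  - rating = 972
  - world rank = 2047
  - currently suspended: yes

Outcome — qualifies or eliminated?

Qualifies

Atomic conditions:
  career wins ≤ 256: 77 ≤ 256 is true
  entry fee paid: no → false
  seeding points < 427: 2097 < 427 is false
  federation = FIDE-B: NAT == FIDE-B is false
  events in last 12 months > 52: 26 > 52 is false
  world rank ≤ 8461: 2047 ≤ 8461 is true
  career wins = 162: 77 == 162 is false
  NOT currently suspended: yes → false
  holds a title: yes → true
  holds a wildcard: no → false
  NOT represents host nation: yes → false
  age between 20 years and 31 years: 73 in [20, 31] is false
  events in last 12 months ≥ 37: 26 ≥ 37 is false
Combine:
[1.1.1.1] true OR false = true
[1.1.1] NOT true = false
[1.1] NOT false = true
[1.2] exactly-one(false, false) = false
[1] exactly-one(true, false) = true
[2.1.1] false AND true = false
[2.1] NOT false = true
[2.2.1.1] false → false (antecedent false ⇒ implication holds) = true
[2.2.1] NOT true = false
[2.2] NOT false = true
[2] true OR true = true
[3.1] true OR false = true
[3.2] false OR false OR false = false
[3] true AND false = false
[root] true OR true OR false = true
Overall: true → qualifies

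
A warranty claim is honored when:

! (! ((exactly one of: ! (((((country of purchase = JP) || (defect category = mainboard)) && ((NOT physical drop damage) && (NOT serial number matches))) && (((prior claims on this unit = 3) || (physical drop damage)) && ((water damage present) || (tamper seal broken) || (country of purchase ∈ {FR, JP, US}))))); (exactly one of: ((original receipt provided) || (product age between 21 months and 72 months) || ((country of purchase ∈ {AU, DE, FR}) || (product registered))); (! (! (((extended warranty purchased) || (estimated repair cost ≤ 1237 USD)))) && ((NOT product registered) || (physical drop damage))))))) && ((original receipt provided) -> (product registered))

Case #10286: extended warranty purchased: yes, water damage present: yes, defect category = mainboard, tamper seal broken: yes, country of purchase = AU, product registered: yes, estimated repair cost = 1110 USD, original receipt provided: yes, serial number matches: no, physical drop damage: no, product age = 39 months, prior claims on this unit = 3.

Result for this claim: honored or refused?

Atomic conditions:
  country of purchase = JP: AU == JP is false
  defect category = mainboard: mainboard == mainboard is true
  NOT physical drop damage: no → true
  NOT serial number matches: no → true
  prior claims on this unit = 3: 3 == 3 is true
  physical drop damage: no → false
  water damage present: yes → true
  tamper seal broken: yes → true
  country of purchase ∈ {FR, JP, US}: AU is not in the set → false
  original receipt provided: yes → true
  product age between 21 months and 72 months: 39 in [21, 72] is true
  country of purchase ∈ {AU, DE, FR}: AU is in the set → true
  product registered: yes → true
  extended warranty purchased: yes → true
  estimated repair cost ≤ 1237 USD: 1110 ≤ 1237 is true
  NOT product registered: yes → false
Combine:
[1.1.1.1.1.1.1] false OR true = true
[1.1.1.1.1.1.2] true AND true = true
[1.1.1.1.1.1] true AND true = true
[1.1.1.1.1.2.1] true OR false = true
[1.1.1.1.1.2.2] true OR true OR false = true
[1.1.1.1.1.2] true AND true = true
[1.1.1.1.1] true AND true = true
[1.1.1.1] NOT true = false
[1.1.1.2.1.3] true OR true = true
[1.1.1.2.1] true OR true OR true = true
[1.1.1.2.2.1.1.1] true OR true = true
[1.1.1.2.2.1.1] NOT true = false
[1.1.1.2.2.1] NOT false = true
[1.1.1.2.2.2] false OR false = false
[1.1.1.2.2] true AND false = false
[1.1.1.2] exactly-one(true, false) = true
[1.1.1] exactly-one(false, true) = true
[1.1] NOT true = false
[1] NOT false = true
[2] true → true = true
[root] true AND true = true
Overall: true → honored

Honored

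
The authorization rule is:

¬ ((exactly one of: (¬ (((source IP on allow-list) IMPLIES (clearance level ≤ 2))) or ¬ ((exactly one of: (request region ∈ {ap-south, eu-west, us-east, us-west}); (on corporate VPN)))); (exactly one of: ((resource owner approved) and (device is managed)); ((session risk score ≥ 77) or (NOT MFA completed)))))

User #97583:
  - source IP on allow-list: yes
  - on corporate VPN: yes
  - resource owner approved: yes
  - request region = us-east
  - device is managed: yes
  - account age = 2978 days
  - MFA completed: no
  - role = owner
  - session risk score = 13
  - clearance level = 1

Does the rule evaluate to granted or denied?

Denied

Atomic conditions:
  source IP on allow-list: yes → true
  clearance level ≤ 2: 1 ≤ 2 is true
  request region ∈ {ap-south, eu-west, us-east, us-west}: us-east is in the set → true
  on corporate VPN: yes → true
  resource owner approved: yes → true
  device is managed: yes → true
  session risk score ≥ 77: 13 ≥ 77 is false
  NOT MFA completed: no → true
Combine:
[1.1.1.1] true → true = true
[1.1.1] NOT true = false
[1.1.2.1] exactly-one(true, true) = false
[1.1.2] NOT false = true
[1.1] false OR true = true
[1.2.1] true AND true = true
[1.2.2] false OR true = true
[1.2] exactly-one(true, true) = false
[1] exactly-one(true, false) = true
[root] NOT true = false
Overall: false → denied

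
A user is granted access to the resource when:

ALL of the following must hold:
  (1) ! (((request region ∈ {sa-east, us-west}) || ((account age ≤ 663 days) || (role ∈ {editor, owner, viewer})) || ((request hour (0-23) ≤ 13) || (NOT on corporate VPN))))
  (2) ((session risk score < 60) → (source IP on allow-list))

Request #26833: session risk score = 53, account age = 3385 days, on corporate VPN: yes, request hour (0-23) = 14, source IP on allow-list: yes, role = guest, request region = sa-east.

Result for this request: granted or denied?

Denied

Atomic conditions:
  request region ∈ {sa-east, us-west}: sa-east is in the set → true
  account age ≤ 663 days: 3385 ≤ 663 is false
  role ∈ {editor, owner, viewer}: guest is not in the set → false
  request hour (0-23) ≤ 13: 14 ≤ 13 is false
  NOT on corporate VPN: yes → false
  session risk score < 60: 53 < 60 is true
  source IP on allow-list: yes → true
Combine:
[1.1.2] false OR false = false
[1.1.3] false OR false = false
[1.1] true OR false OR false = true
[1] NOT true = false
[2] true → true = true
[root] false AND true = false
Overall: false → denied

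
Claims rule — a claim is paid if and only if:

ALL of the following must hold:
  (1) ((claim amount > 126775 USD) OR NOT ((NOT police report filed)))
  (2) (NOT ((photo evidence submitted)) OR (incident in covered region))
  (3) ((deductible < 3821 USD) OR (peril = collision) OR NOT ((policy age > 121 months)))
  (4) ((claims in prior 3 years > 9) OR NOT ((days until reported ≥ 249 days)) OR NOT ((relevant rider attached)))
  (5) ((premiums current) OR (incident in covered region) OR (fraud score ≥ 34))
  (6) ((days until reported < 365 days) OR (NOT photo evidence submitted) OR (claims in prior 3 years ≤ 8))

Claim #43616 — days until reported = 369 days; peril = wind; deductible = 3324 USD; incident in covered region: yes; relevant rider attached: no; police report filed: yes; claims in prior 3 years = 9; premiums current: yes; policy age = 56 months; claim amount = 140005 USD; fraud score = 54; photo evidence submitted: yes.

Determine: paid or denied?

Atomic conditions:
  claim amount > 126775 USD: 140005 > 126775 is true
  NOT police report filed: yes → false
  photo evidence submitted: yes → true
  incident in covered region: yes → true
  deductible < 3821 USD: 3324 < 3821 is true
  peril = collision: wind == collision is false
  policy age > 121 months: 56 > 121 is false
  claims in prior 3 years > 9: 9 > 9 is false
  days until reported ≥ 249 days: 369 ≥ 249 is true
  relevant rider attached: no → false
  premiums current: yes → true
  fraud score ≥ 34: 54 ≥ 34 is true
  days until reported < 365 days: 369 < 365 is false
  NOT photo evidence submitted: yes → false
  claims in prior 3 years ≤ 8: 9 ≤ 8 is false
Combine:
[1.2] NOT false = true
[1] true OR true = true
[2.1] NOT true = false
[2] false OR true = true
[3.3] NOT false = true
[3] true OR false OR true = true
[4.2] NOT true = false
[4.3] NOT false = true
[4] false OR false OR true = true
[5] true OR true OR true = true
[6] false OR false OR false = false
[root] true AND true AND true AND true AND true AND false = false
Overall: false → denied

Denied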